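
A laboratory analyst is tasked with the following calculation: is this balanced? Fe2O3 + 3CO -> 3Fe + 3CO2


Equation: Fe2O3 + 3CO -> 3Fe + 3CO2
Check atoms: C: 3=3, Fe: 2≠3, O: 6=6
Not balanced

No, not balanced


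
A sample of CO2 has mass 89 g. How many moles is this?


M(CO2) = 44.01 g/mol
n = mass/M = 89/44.01 = 2.0223 mol

2.0223 mol


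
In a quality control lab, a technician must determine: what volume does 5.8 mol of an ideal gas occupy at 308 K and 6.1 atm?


PV = nRT  (R = 0.08206 L·atm/(mol·K))
V = nRT/P = 5.8×0.08206×308/6.1
= 24.031 L

24.031 L


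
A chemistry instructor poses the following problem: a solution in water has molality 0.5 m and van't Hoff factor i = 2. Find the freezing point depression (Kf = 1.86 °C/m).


ΔTf = Kf × m × i
= 1.86 × 0.5 × 2
= 1.86 °C

1.86 °C


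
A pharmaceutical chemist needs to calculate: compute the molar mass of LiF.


M(LiF) = 1×6.94 + 1×19.0
= 6.94 + 19.0
= 25.94 g/mol

25.94 g/mol


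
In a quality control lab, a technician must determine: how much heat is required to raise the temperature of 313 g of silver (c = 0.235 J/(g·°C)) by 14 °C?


q = mcΔT = 313 × 0.235 × 14
= 1029.77 J

1029.77 J


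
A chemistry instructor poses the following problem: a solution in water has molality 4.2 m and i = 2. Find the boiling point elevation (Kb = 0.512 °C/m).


ΔTb = Kb × m × i
= 0.512 × 4.2 × 2
= 4.3008 °C

4.3008 °C


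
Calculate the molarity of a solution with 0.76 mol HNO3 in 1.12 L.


M = n/V = 0.76/1.12 = 0.679 mol/L

0.679 M


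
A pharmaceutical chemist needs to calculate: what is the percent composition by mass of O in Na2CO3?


M(Na2CO3) = 2×22.99 + 1×12.01 + 3×16.0 = 105.99 g/mol
Mass of O = 3 × 16.0 = 48.00 g/mol
% O = 48.00/105.99 × 100 = 45.29%

45.29%


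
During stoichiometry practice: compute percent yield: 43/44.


% yield = actual/theoretical × 100
= 43/44 × 100
= 97.73%

97.73%


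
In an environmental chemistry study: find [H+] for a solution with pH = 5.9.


[H+] = 10^(-pH) = 10^(-5.9)
= 1.26×10^-6 M

1.26×10^-6 M


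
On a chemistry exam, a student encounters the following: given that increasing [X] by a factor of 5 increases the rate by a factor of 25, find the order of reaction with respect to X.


rate ∝ [X]^n
5^n = 25 → n = 2
Order in X: 2

2


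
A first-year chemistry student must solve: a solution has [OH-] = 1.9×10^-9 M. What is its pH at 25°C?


pOH = -log10([OH-]) = -log10(1.9×10^-9)
= 9 - log10(1.9) = 8.72
pH = 14 - pOH = 14 - 8.72 = 5.28

5.28


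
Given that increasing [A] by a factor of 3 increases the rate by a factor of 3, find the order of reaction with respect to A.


rate ∝ [A]^n
3^n = 3 → n = 1
Order in A: 1

1


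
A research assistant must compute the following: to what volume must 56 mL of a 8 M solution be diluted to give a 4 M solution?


C1V1 = C2V2
8 × 56 = 4 × V2
V2 = 448/4 = 112.0 mL

112.0 mL


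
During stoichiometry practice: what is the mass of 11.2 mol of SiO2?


M(SiO2) = 60.09 g/mol
mass = n × M = 11.2 × 60.09 = 673.01 g

673.01 g


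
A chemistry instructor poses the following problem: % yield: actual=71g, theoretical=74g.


% yield = actual/theoretical × 100
= 71/74 × 100
= 95.95%

95.95%


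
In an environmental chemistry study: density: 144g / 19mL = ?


ρ = mass/volume
= 144/19
= 7.579 g/mL

7.579 g/mL


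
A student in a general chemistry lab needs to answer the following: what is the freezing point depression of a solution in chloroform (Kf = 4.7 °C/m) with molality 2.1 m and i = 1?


ΔTf = Kf × m × i
= 4.7 × 2.1 × 1
= 9.87 °C

9.87 °C


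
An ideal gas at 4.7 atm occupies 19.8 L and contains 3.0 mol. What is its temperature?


PV = nRT  (R = 0.08206 L·atm/(mol·K))
T = PV/(nR) = 4.7×19.8/(3.0×0.08206)
= 93.06/0.246180
= 378.02 K

378.02 K


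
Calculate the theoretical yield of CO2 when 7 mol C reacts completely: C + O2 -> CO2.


Mole ratio CO2:C = 1:1
n(CO2) = 7 × 1/1 = 7.000 mol
mass = 7.000 × 44.01 = 308.07 g

308.07 g


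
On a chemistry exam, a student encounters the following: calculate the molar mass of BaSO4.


M(BaSO4) = 1×137.33 + 1×32.07 + 4×16.0
= 137.33 + 32.07 + 64.0
= 233.4 g/mol

233.4 g/mol


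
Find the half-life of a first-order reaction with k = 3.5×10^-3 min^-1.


t½ = ln2/k = 0.693147/(3.5×10^-3 min^-1)
= 198.0 min

198.0 min


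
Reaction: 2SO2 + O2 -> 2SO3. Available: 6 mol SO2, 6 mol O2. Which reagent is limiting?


Mole ratio available / coefficient:
  SO2: 6/2 = 3.000
  O2: 6/1 = 6.000
Smaller ratio is limiting.

SO2


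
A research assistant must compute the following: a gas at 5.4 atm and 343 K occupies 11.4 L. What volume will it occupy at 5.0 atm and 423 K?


P1V1/T1 = P2V2/T2
V2 = P1V1T2/(T1P2)
= 5.4×11.4×423/(343×5.0)
= 15.184 L

15.184 L


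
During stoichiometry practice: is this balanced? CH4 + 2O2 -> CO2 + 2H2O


Equation: CH4 + 2O2 -> CO2 + 2H2O
Check atoms: C: 1=1, H: 4=4, O: 4=4
Balanced

Yes, balanced


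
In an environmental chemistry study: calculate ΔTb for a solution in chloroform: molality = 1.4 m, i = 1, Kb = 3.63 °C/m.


ΔTb = Kb × m × i
= 3.63 × 1.4 × 1
= 5.082 °C

5.082 °C


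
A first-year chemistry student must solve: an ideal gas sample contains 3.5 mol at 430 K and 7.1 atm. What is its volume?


PV = nRT  (R = 0.08206 L·atm/(mol·K))
V = nRT/P = 3.5×0.08206×430/7.1
= 17.394 L

17.394 L


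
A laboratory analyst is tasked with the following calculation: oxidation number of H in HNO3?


H is +1 with nonmetals
Oxidation number: +1

+1


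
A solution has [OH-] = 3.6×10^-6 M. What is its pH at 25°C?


pOH = -log10([OH-]) = -log10(3.6×10^-6)
= 6 - log10(3.6) = 5.44
pH = 14 - pOH = 14 - 5.44 = 8.56

8.56


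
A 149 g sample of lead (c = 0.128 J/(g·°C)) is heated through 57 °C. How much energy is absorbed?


q = mcΔT = 149 × 0.128 × 57
= 1087.10 J

1087.10 J


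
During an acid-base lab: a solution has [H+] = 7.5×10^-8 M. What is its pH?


pH = -log10([H+]) = -log10(7.5×10^-8)
= 8 - log10(7.5)
= 8 - 0.88
= 7.12

7.12


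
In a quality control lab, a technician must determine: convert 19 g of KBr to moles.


M(KBr) = 119.0 g/mol
n = mass/M = 19/119.0 = 0.1597 mol

0.1597 mol


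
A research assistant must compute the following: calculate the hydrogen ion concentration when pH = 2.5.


[H+] = 10^(-pH) = 10^(-2.5)
= 3.16×10^-3 M

3.16×10^-3 M


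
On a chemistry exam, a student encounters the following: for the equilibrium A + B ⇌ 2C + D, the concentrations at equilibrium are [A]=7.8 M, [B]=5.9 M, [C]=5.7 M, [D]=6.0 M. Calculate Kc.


Kc = [C]^2[D]/([A][B])
= (5.7^2 × 6.0^1)/(7.8^1 × 5.9^1)
= 194.94/46.02
= 4.236

4.236


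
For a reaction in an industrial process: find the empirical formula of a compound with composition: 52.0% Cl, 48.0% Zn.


Assume 100 g sample. Moles of each element:
  Cl: 52.0/35.45 = 1.467 mol
  Zn: 48.0/65.38 = 0.734 mol
Divide by smallest (0.734):
  Cl: 1.467/0.734 = 2.0
  Zn: 0.734/0.734 = 1.0
Empirical formula: ZnCl2

ZnCl2


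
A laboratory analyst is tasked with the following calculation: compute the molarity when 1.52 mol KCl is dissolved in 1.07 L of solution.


M = n/V = 1.52/1.07 = 1.421 mol/L

1.421 M


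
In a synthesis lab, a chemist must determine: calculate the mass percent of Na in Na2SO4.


M(Na2SO4) = 2×22.99 + 1×32.07 + 4×16.0 = 142.05 g/mol
Mass of Na = 2 × 22.99 = 45.98 g/mol
% Na = 45.98/142.05 × 100 = 32.37%

32.37%


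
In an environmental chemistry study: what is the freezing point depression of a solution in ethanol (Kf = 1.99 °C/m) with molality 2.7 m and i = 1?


ΔTf = Kf × m × i
= 1.99 × 2.7 × 1
= 5.373 °C

5.373 °C


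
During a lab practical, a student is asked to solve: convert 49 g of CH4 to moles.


M(CH4) = 16.04 g/mol
n = mass/M = 49/16.04 = 3.0549 mol

3.0549 mol


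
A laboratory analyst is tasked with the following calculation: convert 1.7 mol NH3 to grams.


M(NH3) = 17.03 g/mol
mass = n × M = 1.7 × 17.03 = 28.95 g

28.95 g


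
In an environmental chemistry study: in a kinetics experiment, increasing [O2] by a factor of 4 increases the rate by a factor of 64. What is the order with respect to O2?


rate ∝ [O2]^n
4^n = 64 → n = 3
Order in O2: 3

3


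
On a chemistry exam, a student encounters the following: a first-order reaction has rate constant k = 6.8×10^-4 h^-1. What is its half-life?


t½ = ln2/k = 0.693147/(6.8×10^-4 h^-1)
= 1019 h

1019 h


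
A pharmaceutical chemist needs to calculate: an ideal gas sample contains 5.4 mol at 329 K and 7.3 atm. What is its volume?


PV = nRT  (R = 0.08206 L·atm/(mol·K))
V = nRT/P = 5.4×0.08206×329/7.3
= 19.971 L

19.971 L


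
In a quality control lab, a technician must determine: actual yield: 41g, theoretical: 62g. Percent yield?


% yield = actual/theoretical × 100
= 41/62 × 100
= 66.13%

66.13%


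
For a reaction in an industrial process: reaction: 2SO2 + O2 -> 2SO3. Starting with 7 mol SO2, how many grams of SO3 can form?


Mole ratio SO3:SO2 = 2:2
n(SO3) = 7 × 2/2 = 7.000 mol
mass = 7.000 × 80.07 = 560.49 g

560.49 g


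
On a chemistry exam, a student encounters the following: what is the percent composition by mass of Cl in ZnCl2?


M(ZnCl2) = 1×65.38 + 2×35.45 = 136.28 g/mol
Mass of Cl = 2 × 35.45 = 70.90 g/mol
% Cl = 70.90/136.28 × 100 = 52.03%

52.03%


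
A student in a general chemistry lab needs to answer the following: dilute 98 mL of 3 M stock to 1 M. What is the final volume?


C1V1 = C2V2
3 × 98 = 1 × V2
V2 = 294/1 = 294.0 mL

294.0 mL


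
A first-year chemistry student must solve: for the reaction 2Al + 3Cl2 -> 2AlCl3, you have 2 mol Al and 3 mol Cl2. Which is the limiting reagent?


Mole ratio available / coefficient:
  Al: 2/2 = 1.000
  Cl2: 3/3 = 1.000
Smaller ratio is limiting.

neither (stoichiometric); Al and Cl2 are fully consumed


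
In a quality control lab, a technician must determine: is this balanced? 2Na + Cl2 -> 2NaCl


Equation: 2Na + Cl2 -> 2NaCl
Check atoms: Cl: 2=2, Na: 2=2
Balanced

Yes, balanced


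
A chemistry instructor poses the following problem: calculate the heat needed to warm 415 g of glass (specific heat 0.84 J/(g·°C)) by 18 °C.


q = mcΔT = 415 × 0.84 × 18
= 6274.80 J

6274.80 J


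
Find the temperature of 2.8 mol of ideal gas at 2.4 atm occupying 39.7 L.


PV = nRT  (R = 0.08206 L·atm/(mol·K))
T = PV/(nR) = 2.4×39.7/(2.8×0.08206)
= 95.28/0.229768
= 414.68 K

414.68 K


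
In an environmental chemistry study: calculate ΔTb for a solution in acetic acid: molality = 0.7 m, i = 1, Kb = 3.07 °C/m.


ΔTb = Kb × m × i
= 3.07 × 0.7 × 1
= 2.149 °C

2.149 °C


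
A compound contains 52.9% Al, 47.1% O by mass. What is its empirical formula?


Assume 100 g sample. Moles of each element:
  Al: 52.9/26.98 = 1.961 mol
  O: 47.1/16.0 = 2.944 mol
Divide by smallest (1.961):
  Al: 1.961/1.961 = 1.0
  O: 2.944/1.961 = 1.5
Multiply all ratios by 2 to obtain whole numbers.
Empirical formula: Al2O3

Al2O3


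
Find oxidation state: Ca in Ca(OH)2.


Group 2 metal: +2
Oxidation number: +2

+2


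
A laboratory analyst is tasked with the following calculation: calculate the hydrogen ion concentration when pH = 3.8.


[H+] = 10^(-pH) = 10^(-3.8)
= 1.58×10^-4 M

1.58×10^-4 M


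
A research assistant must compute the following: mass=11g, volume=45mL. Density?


ρ = mass/volume
= 11/45
= 0.244 g/mL

0.244 g/mL


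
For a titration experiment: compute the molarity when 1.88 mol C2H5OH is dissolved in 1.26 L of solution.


M = n/V = 1.88/1.26 = 1.492 mol/L

1.492 M


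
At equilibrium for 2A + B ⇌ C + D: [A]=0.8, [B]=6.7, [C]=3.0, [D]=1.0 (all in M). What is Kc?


Kc = [C][D]/([A]^2[B])
= (3.0^1 × 1.0^1)/(0.8^2 × 6.7^1)
= 3/4.288
= 0.6996

0.6996


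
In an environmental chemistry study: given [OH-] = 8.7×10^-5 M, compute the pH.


pOH = -log10([OH-]) = -log10(8.7×10^-5)
= 5 - log10(8.7) = 4.06
pH = 14 - pOH = 14 - 4.06 = 9.94

9.94


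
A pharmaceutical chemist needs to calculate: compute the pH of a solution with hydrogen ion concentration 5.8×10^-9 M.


pH = -log10([H+]) = -log10(5.8×10^-9)
= 9 - log10(5.8)
= 9 - 0.76
= 8.24

8.24


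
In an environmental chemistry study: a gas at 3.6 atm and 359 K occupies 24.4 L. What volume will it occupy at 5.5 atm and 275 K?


P1V1/T1 = P2V2/T2
V2 = P1V1T2/(T1P2)
= 3.6×24.4×275/(359×5.5)
= 12.234 L

12.234 L


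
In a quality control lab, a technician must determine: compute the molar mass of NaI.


M(NaI) = 1×22.99 + 1×126.9
= 22.99 + 126.9
= 149.89 g/mol

149.89 g/mol


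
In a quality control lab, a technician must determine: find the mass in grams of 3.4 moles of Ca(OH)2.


M(Ca(OH)2) = 74.1 g/mol
mass = n × M = 3.4 × 74.1 = 251.94 g

251.94 g


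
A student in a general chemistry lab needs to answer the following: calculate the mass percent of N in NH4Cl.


M(NH4Cl) = 1×14.01 + 4×1.008 + 1×35.45 = 53.492 g/mol
Mass of N = 1 × 14.01 = 14.01 g/mol
% N = 14.01/53.492 × 100 = 26.19%

26.19%


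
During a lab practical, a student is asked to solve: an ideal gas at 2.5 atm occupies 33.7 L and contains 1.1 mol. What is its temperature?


PV = nRT  (R = 0.08206 L·atm/(mol·K))
T = PV/(nR) = 2.5×33.7/(1.1×0.08206)
= 84.25/0.090266
= 933.35 K

933.35 K


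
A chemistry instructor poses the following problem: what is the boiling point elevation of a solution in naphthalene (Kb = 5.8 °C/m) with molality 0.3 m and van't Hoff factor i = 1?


ΔTb = Kb × m × i
= 5.8 × 0.3 × 1
= 1.74 °C

1.74 °C


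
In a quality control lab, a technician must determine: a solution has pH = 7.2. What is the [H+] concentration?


[H+] = 10^(-pH) = 10^(-7.2)
= 6.31×10^-8 M

6.31×10^-8 M


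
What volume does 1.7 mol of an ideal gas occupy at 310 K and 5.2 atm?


PV = nRT  (R = 0.08206 L·atm/(mol·K))
V = nRT/P = 1.7×0.08206×310/5.2
= 8.316 L

8.316 L


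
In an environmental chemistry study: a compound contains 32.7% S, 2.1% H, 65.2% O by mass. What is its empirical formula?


Assume 100 g sample. Moles of each element:
  S: 32.7/32.07 = 1.02 mol
  H: 2.1/1.008 = 2.083 mol
  O: 65.2/16.0 = 4.075 mol
Divide by smallest (1.02):
  S: 1.02/1.02 = 1.0
  H: 2.083/1.02 = 2.04
  O: 4.075/1.02 = 4.0
Empirical formula: H2SO4

H2SO4


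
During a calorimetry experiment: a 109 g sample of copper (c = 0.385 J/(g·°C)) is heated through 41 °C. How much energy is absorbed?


q = mcΔT = 109 × 0.385 × 41
= 1720.57 J

1720.57 J


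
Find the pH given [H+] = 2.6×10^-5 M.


pH = -log10([H+]) = -log10(2.6×10^-5)
= 5 - log10(2.6)
= 5 - 0.41
= 4.59

4.59


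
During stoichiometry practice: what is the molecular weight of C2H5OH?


M(C2H5OH) = 2×12.01 + 6×1.008 + 1×16.0
= 24.02 + 6.05 + 16.0
= 46.07 g/mol

46.07 g/mol


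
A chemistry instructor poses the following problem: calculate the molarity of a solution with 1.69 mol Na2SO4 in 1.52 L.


M = n/V = 1.69/1.52 = 1.112 mol/L

1.112 M


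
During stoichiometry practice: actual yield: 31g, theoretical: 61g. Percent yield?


% yield = actual/theoretical × 100
= 31/61 × 100
= 50.82%

50.82%


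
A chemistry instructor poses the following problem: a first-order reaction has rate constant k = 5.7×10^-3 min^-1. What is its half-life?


t½ = ln2/k = 0.693147/(5.7×10^-3 min^-1)
= 121.6 min

121.6 min


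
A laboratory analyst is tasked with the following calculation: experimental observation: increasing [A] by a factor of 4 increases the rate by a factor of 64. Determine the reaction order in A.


rate ∝ [A]^n
4^n = 64 → n = 3
Order in A: 3

3


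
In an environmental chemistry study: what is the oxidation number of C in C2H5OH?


2x + 6(+1) + (-2) = 0, so x = -2
Oxidation number: -2

-2


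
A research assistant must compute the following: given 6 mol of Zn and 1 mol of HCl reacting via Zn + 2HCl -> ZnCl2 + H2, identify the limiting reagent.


Mole ratio available / coefficient:
  Zn: 6/1 = 6.000
  HCl: 1/2 = 0.500
Smaller ratio is limiting.

HCl


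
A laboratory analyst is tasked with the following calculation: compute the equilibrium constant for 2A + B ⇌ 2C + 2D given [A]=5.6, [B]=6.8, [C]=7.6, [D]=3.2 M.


Kc = [C]^2[D]^2/([A]^2[B])
= (7.6^2 × 3.2^2)/(5.6^2 × 6.8^1)
= 591.4624/213.248
= 2.774

2.774


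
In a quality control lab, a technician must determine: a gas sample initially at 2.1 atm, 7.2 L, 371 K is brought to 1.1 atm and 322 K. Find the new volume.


P1V1/T1 = P2V2/T2
V2 = P1V1T2/(T1P2)
= 2.1×7.2×322/(371×1.1)
= 11.93 L

11.93 L


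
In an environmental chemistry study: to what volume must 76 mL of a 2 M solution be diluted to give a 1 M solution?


C1V1 = C2V2
2 × 76 = 1 × V2
V2 = 152/1 = 152.0 mL

152.0 mL


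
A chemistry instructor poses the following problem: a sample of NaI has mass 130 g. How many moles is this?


M(NaI) = 149.89 g/mol
n = mass/M = 130/149.89 = 0.8673 mol

0.8673 mol


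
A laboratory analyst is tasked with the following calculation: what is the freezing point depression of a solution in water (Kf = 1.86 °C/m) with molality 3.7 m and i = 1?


ΔTf = Kf × m × i
= 1.86 × 3.7 × 1
= 6.882 °C

6.882 °C


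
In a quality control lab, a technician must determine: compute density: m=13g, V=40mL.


ρ = mass/volume
= 13/40
= 0.325 g/mL

0.325 g/mL


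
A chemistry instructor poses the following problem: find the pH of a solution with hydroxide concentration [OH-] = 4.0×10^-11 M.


pOH = -log10([OH-]) = -log10(4.0×10^-11)
= 11 - log10(4.0) = 10.4
pH = 14 - pOH = 14 - 10.4 = 3.6

3.6


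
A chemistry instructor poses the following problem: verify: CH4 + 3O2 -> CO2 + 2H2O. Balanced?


Equation: CH4 + 3O2 -> CO2 + 2H2O
Check atoms: C: 1=1, H: 4=4, O: 6≠4
Not balanced

No, not balanced


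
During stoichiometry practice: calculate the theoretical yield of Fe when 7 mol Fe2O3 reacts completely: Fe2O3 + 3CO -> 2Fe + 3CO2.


Mole ratio Fe:Fe2O3 = 2:1
n(Fe) = 7 × 2/1 = 14.000 mol
mass = 14.000 × 55.85 = 781.9 g

781.9 g


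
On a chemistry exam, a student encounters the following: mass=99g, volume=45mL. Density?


ρ = mass/volume
= 99/45
= 2.2 g/mL

2.2 g/mL


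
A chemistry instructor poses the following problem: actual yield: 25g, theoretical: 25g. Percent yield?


% yield = actual/theoretical × 100
= 25/25 × 100
= 100.0%

100.0%


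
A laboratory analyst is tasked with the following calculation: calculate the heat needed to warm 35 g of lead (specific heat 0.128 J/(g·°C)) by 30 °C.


q = mcΔT = 35 × 0.128 × 30
= 134.40 J

134.40 J


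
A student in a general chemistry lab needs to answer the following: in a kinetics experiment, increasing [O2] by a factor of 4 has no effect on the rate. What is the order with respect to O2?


rate ∝ [O2]^n
rate ∝ [O2]^0
Order in O2: 0

0


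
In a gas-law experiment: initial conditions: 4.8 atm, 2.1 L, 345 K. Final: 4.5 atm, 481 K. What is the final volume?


P1V1/T1 = P2V2/T2
V2 = P1V1T2/(T1P2)
= 4.8×2.1×481/(345×4.5)
= 3.123 L

3.123 L


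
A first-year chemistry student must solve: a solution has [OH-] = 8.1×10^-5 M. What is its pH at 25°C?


pOH = -log10([OH-]) = -log10(8.1×10^-5)
= 5 - log10(8.1) = 4.09
pH = 14 - pOH = 14 - 4.09 = 9.91

9.91


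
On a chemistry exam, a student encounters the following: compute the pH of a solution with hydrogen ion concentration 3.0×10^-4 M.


pH = -log10([H+]) = -log10(3.0×10^-4)
= 4 - log10(3.0)
= 4 - 0.48
= 3.52

3.52


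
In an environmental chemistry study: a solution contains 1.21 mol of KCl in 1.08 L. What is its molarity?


M = n/V = 1.21/1.08 = 1.120 mol/L

1.120 M


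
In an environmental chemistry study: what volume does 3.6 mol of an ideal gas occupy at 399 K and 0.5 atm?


PV = nRT  (R = 0.08206 L·atm/(mol·K))
V = nRT/P = 3.6×0.08206×399/0.5
= 235.742 L

235.742 L


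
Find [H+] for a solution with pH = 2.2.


[H+] = 10^(-pH) = 10^(-2.2)
= 6.31×10^-3 M

6.31×10^-3 M


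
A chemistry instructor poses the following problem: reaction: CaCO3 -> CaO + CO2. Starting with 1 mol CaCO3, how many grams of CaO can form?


Mole ratio CaO:CaCO3 = 1:1
n(CaO) = 1 × 1/1 = 1.000 mol
mass = 1.000 × 56.08 = 56.08 g

56.08 g


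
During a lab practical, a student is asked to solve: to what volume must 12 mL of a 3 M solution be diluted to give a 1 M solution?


C1V1 = C2V2
3 × 12 = 1 × V2
V2 = 36/1 = 36.0 mL

36.0 mL


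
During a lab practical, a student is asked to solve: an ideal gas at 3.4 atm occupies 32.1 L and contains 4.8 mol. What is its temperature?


PV = nRT  (R = 0.08206 L·atm/(mol·K))
T = PV/(nR) = 3.4×32.1/(4.8×0.08206)
= 109.14/0.393888
= 277.08 K

277.08 K


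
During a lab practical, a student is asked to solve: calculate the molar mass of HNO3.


M(HNO3) = 1×1.008 + 1×14.01 + 3×16.0
= 1.01 + 14.01 + 48.0
= 63.02 g/mol

63.02 g/mol


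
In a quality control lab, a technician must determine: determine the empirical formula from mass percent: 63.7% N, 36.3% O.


Assume 100 g sample. Moles of each element:
  N: 63.7/14.01 = 4.547 mol
  O: 36.3/16.0 = 2.269 mol
Divide by smallest (2.269):
  N: 4.547/2.269 = 2.0
  O: 2.269/2.269 = 1.0
Empirical formula: N2O

N2O


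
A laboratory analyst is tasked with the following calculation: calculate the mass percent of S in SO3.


M(SO3) = 1×32.07 + 3×16.0 = 80.07 g/mol
Mass of S = 1 × 32.07 = 32.07 g/mol
% S = 32.07/80.07 × 100 = 40.05%

40.05%


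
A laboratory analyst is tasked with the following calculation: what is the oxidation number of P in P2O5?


2x + 5(-2) = 0, so x = +5
Oxidation number: +5

+5


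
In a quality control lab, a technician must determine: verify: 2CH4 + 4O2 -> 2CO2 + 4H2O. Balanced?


Equation: 2CH4 + 4O2 -> 2CO2 + 4H2O
Check atoms: C: 2=2, H: 8=8, O: 8=8
Balanced

Yes, balanced


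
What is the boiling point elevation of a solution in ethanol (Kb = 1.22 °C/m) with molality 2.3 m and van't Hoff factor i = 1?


ΔTb = Kb × m × i
= 1.22 × 2.3 × 1
= 2.806 °C

2.806 °C


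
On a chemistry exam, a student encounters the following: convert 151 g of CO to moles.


M(CO) = 28.01 g/mol
n = mass/M = 151/28.01 = 5.3909 mol

5.3909 mol


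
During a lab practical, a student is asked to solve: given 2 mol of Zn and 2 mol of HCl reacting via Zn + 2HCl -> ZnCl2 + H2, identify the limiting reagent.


Mole ratio available / coefficient:
  Zn: 2/1 = 2.000
  HCl: 2/2 = 1.000
Smaller ratio is limiting.

HCl


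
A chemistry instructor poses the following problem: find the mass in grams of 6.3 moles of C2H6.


M(C2H6) = 30.07 g/mol
mass = n × M = 6.3 × 30.07 = 189.44 g

189.44 g


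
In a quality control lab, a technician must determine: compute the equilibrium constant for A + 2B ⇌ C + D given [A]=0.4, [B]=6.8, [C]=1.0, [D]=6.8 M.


Kc = [C][D]/([A][B]^2)
= (1.0^1 × 6.8^1)/(0.4^1 × 6.8^2)
= 6.8/18.496
= 0.3676

0.3676


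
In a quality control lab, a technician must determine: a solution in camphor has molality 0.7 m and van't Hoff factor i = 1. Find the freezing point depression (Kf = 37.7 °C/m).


ΔTf = Kf × m × i
= 37.7 × 0.7 × 1
= 26.39 °C

26.39 °C


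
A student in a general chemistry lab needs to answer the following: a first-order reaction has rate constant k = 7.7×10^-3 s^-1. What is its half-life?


t½ = ln2/k = 0.693147/(7.7×10^-3 s^-1)
= 90.02 s

90.02 s


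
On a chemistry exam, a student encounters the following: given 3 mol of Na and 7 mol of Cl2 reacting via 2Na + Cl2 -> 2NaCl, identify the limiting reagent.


Mole ratio available / coefficient:
  Na: 3/2 = 1.500
  Cl2: 7/1 = 7.000
Smaller ratio is limiting.

Na


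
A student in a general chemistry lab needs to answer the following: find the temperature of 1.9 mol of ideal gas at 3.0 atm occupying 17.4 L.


PV = nRT  (R = 0.08206 L·atm/(mol·K))
T = PV/(nR) = 3.0×17.4/(1.9×0.08206)
= 52.20/0.155914
= 334.80 K

334.80 K


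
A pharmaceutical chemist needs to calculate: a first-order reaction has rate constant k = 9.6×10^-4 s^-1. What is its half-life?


t½ = ln2/k = 0.693147/(9.6×10^-4 s^-1)
= 722.0 s

722.0 s


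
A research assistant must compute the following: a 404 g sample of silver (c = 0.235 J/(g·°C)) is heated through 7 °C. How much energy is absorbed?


q = mcΔT = 404 × 0.235 × 7
= 664.58 J

664.58 J


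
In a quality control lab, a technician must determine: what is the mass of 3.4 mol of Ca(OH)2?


M(Ca(OH)2) = 74.1 g/mol
mass = n × M = 3.4 × 74.1 = 251.94 g

251.94 g


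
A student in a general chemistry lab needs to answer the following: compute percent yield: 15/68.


% yield = actual/theoretical × 100
= 15/68 × 100
= 22.06%

22.06%


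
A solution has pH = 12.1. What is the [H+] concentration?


[H+] = 10^(-pH) = 10^(-12.1)
= 7.94×10^-13 M

7.94×10^-13 M


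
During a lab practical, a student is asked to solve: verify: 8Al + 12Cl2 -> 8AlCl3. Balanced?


Equation: 8Al + 12Cl2 -> 8AlCl3
Check atoms: Al: 8=8, Cl: 24=24
Balanced

Yes, balanced


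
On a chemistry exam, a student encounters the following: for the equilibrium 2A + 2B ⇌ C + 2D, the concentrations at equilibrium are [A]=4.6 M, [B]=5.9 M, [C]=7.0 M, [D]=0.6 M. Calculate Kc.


Kc = [C][D]^2/([A]^2[B]^2)
= (7.0^1 × 0.6^2)/(4.6^2 × 5.9^2)
= 2.52/736.5796
= 0.003421

0.003421


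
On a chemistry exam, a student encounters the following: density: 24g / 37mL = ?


ρ = mass/volume
= 24/37
= 0.649 g/mL

0.649 g/mL


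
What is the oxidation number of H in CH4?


H is +1 with nonmetals
Oxidation number: +1

+1


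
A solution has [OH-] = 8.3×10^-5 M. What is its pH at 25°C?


pOH = -log10([OH-]) = -log10(8.3×10^-5)
= 5 - log10(8.3) = 4.08
pH = 14 - pOH = 14 - 4.08 = 9.92

9.92


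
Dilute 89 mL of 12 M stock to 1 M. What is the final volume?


C1V1 = C2V2
12 × 89 = 1 × V2
V2 = 1068/1 = 1068.0 mL

1068.0 mL


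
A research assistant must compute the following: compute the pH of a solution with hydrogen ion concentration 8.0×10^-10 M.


pH = -log10([H+]) = -log10(8.0×10^-10)
= 10 - log10(8.0)
= 10 - 0.9
= 9.1

9.1


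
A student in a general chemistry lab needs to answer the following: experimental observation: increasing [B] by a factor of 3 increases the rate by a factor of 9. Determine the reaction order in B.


rate ∝ [B]^n
3^n = 9 → n = 2
Order in B: 2

2


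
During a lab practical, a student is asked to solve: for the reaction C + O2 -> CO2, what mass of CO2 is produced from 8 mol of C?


Mole ratio CO2:C = 1:1
n(CO2) = 8 × 1/1 = 8.000 mol
mass = 8.000 × 44.01 = 352.08 g

352.08 g


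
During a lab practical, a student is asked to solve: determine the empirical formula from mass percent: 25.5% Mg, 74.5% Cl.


Assume 100 g sample. Moles of each element:
  Mg: 25.5/24.31 = 1.049 mol
  Cl: 74.5/35.45 = 2.102 mol
Divide by smallest (1.049):
  Mg: 1.049/1.049 = 1.0
  Cl: 2.102/1.049 = 2.0
Empirical formula: MgCl2

MgCl2


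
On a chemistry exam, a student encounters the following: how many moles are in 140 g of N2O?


M(N2O) = 44.02 g/mol
n = mass/M = 140/44.02 = 3.1804 mol

3.1804 mol


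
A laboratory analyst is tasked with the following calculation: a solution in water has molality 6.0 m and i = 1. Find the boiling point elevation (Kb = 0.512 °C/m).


ΔTb = Kb × m × i
= 0.512 × 6.0 × 1
= 3.072 °C

3.072 °C


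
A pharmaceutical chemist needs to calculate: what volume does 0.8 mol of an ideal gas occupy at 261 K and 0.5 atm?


PV = nRT  (R = 0.08206 L·atm/(mol·K))
V = nRT/P = 0.8×0.08206×261/0.5
= 34.268 L

34.268 L


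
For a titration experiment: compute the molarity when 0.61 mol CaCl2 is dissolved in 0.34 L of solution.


M = n/V = 0.61/0.34 = 1.794 mol/L

1.794 M


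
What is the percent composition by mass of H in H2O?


M(H2O) = 2×1.008 + 1×16.0 = 18.016 g/mol
Mass of H = 2 × 1.008 = 2.016 g/mol
% H = 2.016/18.016 × 100 = 11.19%

11.19%


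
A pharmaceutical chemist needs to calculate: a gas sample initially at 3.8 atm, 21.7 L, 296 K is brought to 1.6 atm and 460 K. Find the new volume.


P1V1/T1 = P2V2/T2
V2 = P1V1T2/(T1P2)
= 3.8×21.7×460/(296×1.6)
= 80.092 L

80.092 L


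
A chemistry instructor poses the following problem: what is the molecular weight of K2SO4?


M(K2SO4) = 2×39.1 + 1×32.07 + 4×16.0
= 78.2 + 32.07 + 64.0
= 174.27 g/mol

174.27 g/mol


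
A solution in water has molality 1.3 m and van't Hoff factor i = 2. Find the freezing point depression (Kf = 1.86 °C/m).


ΔTf = Kf × m × i
= 1.86 × 1.3 × 2
= 4.836 °C

4.836 °C


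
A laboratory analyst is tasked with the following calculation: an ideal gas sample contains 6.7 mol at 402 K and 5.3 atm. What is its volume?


PV = nRT  (R = 0.08206 L·atm/(mol·K))
V = nRT/P = 6.7×0.08206×402/5.3
= 41.702 L

41.702 L


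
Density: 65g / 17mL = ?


ρ = mass/volume
= 65/17
= 3.824 g/mL

3.824 g/mL


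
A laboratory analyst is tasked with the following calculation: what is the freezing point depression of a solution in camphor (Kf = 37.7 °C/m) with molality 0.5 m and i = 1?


ΔTf = Kf × m × i
= 37.7 × 0.5 × 1
= 18.85 °C

18.85 °C


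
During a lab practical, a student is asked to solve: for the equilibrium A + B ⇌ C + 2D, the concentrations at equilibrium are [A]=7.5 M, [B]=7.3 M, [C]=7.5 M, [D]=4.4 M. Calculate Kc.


Kc = [C][D]^2/([A][B])
= (7.5^1 × 4.4^2)/(7.5^1 × 7.3^1)
= 145.2/54.75
= 2.652

2.652


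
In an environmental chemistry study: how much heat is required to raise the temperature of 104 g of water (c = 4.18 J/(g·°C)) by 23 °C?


q = mcΔT = 104 × 4.18 × 23
= 9998.56 J

9998.56 J


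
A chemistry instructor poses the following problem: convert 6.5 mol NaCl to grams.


M(NaCl) = 58.44 g/mol
mass = n × M = 6.5 × 58.44 = 379.86 g

379.86 g


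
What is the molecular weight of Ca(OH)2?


M(Ca(OH)2) = 1×40.08 + 2×16.0 + 2×1.008
= 40.08 + 32.0 + 2.02
= 74.1 g/mol

74.1 g/mol


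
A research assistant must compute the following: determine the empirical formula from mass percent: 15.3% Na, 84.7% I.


Assume 100 g sample. Moles of each element:
  Na: 15.3/22.99 = 0.666 mol
  I: 84.7/126.9 = 0.667 mol
Divide by smallest (0.666):
  Na: 0.666/0.666 = 1.0
  I: 0.667/0.666 = 1.0
Empirical formula: NaI

NaI


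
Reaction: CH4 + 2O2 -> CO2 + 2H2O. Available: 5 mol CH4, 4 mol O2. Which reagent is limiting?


Mole ratio available / coefficient:
  CH4: 5/1 = 5.000
  O2: 4/2 = 2.000
Smaller ratio is limiting.

O2


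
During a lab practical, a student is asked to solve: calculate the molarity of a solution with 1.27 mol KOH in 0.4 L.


M = n/V = 1.27/0.4 = 3.175 mol/L

3.175 M


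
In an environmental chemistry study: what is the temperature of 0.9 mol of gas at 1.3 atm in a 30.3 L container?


PV = nRT  (R = 0.08206 L·atm/(mol·K))
T = PV/(nR) = 1.3×30.3/(0.9×0.08206)
= 39.39/0.073854
= 533.35 K

533.35 K


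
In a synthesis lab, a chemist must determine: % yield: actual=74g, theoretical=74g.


% yield = actual/theoretical × 100
= 74/74 × 100
= 100.0%

100.0%


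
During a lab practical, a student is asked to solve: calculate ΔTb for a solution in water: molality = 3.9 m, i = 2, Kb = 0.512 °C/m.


ΔTb = Kb × m × i
= 0.512 × 3.9 × 2
= 3.9936 °C

3.9936 °C


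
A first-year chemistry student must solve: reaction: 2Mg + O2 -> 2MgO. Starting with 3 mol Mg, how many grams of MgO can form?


Mole ratio MgO:Mg = 2:2
n(MgO) = 3 × 2/2 = 3.000 mol
mass = 3.000 × 40.31 = 120.93 g

120.93 g


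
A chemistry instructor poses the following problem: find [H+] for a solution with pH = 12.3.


[H+] = 10^(-pH) = 10^(-12.3)
= 5.01×10^-13 M

5.01×10^-13 M


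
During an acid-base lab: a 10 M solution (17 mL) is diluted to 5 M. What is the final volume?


C1V1 = C2V2
10 × 17 = 5 × V2
V2 = 170/5 = 34.0 mL

34.0 mL


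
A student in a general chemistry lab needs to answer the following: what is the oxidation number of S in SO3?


x + 3(-2) = 0, so x = +6
Oxidation number: +6

+6


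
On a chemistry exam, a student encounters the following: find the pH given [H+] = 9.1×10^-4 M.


pH = -log10([H+]) = -log10(9.1×10^-4)
= 4 - log10(9.1)
= 4 - 0.96
= 3.04

3.04


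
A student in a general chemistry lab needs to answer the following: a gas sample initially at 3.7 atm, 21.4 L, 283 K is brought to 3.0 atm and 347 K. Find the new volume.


P1V1/T1 = P2V2/T2
V2 = P1V1T2/(T1P2)
= 3.7×21.4×347/(283×3.0)
= 32.362 L

32.362 L


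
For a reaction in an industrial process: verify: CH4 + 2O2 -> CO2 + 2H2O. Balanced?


Equation: CH4 + 2O2 -> CO2 + 2H2O
Check atoms: C: 1=1, H: 4=4, O: 4=4
Balanced

Yes, balanced


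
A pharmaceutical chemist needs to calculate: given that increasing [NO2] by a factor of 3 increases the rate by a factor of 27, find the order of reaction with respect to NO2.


rate ∝ [NO2]^n
3^n = 27 → n = 3
Order in NO2: 3

3


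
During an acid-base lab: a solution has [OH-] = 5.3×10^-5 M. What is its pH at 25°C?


pOH = -log10([OH-]) = -log10(5.3×10^-5)
= 5 - log10(5.3) = 4.28
pH = 14 - pOH = 14 - 4.28 = 9.72

9.72


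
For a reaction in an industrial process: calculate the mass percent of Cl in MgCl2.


M(MgCl2) = 1×24.31 + 2×35.45 = 95.21 g/mol
Mass of Cl = 2 × 35.45 = 70.90 g/mol
% Cl = 70.90/95.21 × 100 = 74.47%

74.47%


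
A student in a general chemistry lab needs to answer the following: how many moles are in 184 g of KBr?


M(KBr) = 119.0 g/mol
n = mass/M = 184/119.0 = 1.5462 mol

1.5462 mol


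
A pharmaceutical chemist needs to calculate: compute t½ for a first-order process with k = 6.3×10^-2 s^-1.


t½ = ln2/k = 0.693147/(6.3×10^-2 s^-1)
= 11.00 s

11.00 s


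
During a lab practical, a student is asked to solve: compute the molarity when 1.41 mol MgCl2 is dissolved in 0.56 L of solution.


M = n/V = 1.41/0.56 = 2.518 mol/L

2.518 M


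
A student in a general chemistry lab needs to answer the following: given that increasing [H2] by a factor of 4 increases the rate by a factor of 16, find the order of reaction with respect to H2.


rate ∝ [H2]^n
4^n = 16 → n = 2
Order in H2: 2

2


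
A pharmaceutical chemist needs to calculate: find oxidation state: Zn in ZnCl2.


Zn is +2
Oxidation number: +2

+2


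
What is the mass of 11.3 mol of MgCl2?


M(MgCl2) = 95.21 g/mol
mass = n × M = 11.3 × 95.21 = 1075.87 g

1075.87 g


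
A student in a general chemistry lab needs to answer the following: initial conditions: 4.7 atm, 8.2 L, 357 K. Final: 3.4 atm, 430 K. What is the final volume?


P1V1/T1 = P2V2/T2
V2 = P1V1T2/(T1P2)
= 4.7×8.2×430/(357×3.4)
= 13.653 L

13.653 L


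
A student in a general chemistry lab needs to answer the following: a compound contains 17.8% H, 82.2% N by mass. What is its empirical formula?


Assume 100 g sample. Moles of each element:
  H: 17.8/1.008 = 17.659 mol
  N: 82.2/14.01 = 5.867 mol
Divide by smallest (5.867):
  H: 17.659/5.867 = 3.01
  N: 5.867/5.867 = 1.0
Empirical formula: NH3

NH3


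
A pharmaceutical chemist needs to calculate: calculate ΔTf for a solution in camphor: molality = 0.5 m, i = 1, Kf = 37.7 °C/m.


ΔTf = Kf × m × i
= 37.7 × 0.5 × 1
= 18.85 °C

18.85 °C


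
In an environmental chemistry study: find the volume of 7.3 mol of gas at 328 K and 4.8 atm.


PV = nRT  (R = 0.08206 L·atm/(mol·K))
V = nRT/P = 7.3×0.08206×328/4.8
= 40.934 L

40.934 L


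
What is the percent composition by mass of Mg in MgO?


M(MgO) = 1×24.31 + 1×16.0 = 40.31 g/mol
Mass of Mg = 1 × 24.31 = 24.31 g/mol
% Mg = 24.31/40.31 × 100 = 60.31%

60.31%


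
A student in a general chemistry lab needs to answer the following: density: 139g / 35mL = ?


ρ = mass/volume
= 139/35
= 3.971 g/mL

3.971 g/mL


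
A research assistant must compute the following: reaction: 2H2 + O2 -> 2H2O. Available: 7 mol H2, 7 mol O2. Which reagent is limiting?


Mole ratio available / coefficient:
  H2: 7/2 = 3.500
  O2: 7/1 = 7.000
Smaller ratio is limiting.

H2


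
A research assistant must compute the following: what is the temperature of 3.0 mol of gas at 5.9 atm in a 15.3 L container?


PV = nRT  (R = 0.08206 L·atm/(mol·K))
T = PV/(nR) = 5.9×15.3/(3.0×0.08206)
= 90.27/0.246180
= 366.68 K

366.68 K


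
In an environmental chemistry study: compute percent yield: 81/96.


% yield = actual/theoretical × 100
= 81/96 × 100
= 84.38%

84.38%


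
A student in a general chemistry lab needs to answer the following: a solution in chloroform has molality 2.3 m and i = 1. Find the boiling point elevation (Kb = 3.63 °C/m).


ΔTb = Kb × m × i
= 3.63 × 2.3 × 1
= 8.349 °C

8.349 °C


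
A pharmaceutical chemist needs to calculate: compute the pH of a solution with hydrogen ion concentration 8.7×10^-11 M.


pH = -log10([H+]) = -log10(8.7×10^-11)
= 11 - log10(8.7)
= 11 - 0.94
= 10.06

10.06


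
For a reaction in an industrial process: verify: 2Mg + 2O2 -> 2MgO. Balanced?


Equation: 2Mg + 2O2 -> 2MgO
Check atoms: Mg: 2=2, O: 4≠2
Not balanced

No, not balanced


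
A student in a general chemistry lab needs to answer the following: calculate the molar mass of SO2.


M(SO2) = 1×32.07 + 2×16.0
= 32.07 + 32.0
= 64.07 g/mol

64.07 g/mol


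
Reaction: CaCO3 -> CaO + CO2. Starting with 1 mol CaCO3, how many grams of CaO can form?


Mole ratio CaO:CaCO3 = 1:1
n(CaO) = 1 × 1/1 = 1.000 mol
mass = 1.000 × 56.08 = 56.08 g

56.08 g


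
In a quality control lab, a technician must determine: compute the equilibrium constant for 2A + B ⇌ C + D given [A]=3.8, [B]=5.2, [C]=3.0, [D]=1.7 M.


Kc = [C][D]/([A]^2[B])
= (3.0^1 × 1.7^1)/(3.8^2 × 5.2^1)
= 5.1/75.088
= 0.06792

0.06792


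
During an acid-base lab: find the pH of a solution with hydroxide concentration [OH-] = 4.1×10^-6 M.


pOH = -log10([OH-]) = -log10(4.1×10^-6)
= 6 - log10(4.1) = 5.39
pH = 14 - pOH = 14 - 5.39 = 8.61

8.61


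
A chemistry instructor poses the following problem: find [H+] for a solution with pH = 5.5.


[H+] = 10^(-pH) = 10^(-5.5)
= 3.16×10^-6 M

3.16×10^-6 M


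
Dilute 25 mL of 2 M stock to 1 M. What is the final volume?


C1V1 = C2V2
2 × 25 = 1 × V2
V2 = 50/1 = 50.0 mL

50.0 mL


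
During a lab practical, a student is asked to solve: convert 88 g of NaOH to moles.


M(NaOH) = 40.0 g/mol
n = mass/M = 88/40.0 = 2.2 mol

2.2 mol


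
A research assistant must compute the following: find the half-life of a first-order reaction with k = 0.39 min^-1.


t½ = ln2/k = 0.693147/(0.39 min^-1)
= 1.777 min

1.777 min


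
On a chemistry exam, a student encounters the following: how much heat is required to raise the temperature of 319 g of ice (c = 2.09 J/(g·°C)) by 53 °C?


q = mcΔT = 319 × 2.09 × 53
= 35335.63 J

35335.63 J


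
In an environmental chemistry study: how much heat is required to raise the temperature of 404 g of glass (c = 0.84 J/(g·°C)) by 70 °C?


q = mcΔT = 404 × 0.84 × 70
= 23755.20 J

23755.20 J


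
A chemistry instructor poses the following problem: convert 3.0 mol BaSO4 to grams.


M(BaSO4) = 233.4 g/mol
mass = n × M = 3.0 × 233.4 = 700.20 g

700.20 g


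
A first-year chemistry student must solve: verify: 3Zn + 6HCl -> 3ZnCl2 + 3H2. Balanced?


Equation: 3Zn + 6HCl -> 3ZnCl2 + 3H2
Check atoms: Cl: 6=6, H: 6=6, Zn: 3=3
Balanced

Yes, balanced
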